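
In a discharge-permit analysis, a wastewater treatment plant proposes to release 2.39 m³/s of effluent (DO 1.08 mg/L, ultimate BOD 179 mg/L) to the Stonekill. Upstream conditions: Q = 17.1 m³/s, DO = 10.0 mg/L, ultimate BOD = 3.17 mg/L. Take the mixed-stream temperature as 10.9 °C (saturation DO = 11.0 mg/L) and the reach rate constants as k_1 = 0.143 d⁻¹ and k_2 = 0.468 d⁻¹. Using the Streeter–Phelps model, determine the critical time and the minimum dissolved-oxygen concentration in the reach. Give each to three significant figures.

Mixed DO = (17.1×10.0 + 2.39×1.08)/(17.1+2.39) = 173.6/19.49 = 8.906 mg/L.
Mixed L₀ = (17.1×3.17 + 2.39×179)/(19.49) = 482.0/19.49 = 24.73 mg/L.
Initial deficit D₀ = C_s − DO₀ = 11.0 − 8.906 = 2.094 mg/L.
t_c = (1/0.3250) ln[(0.468/0.143)(1 − 2.094×0.3250/(0.143×24.73))] = 3.077 × ln(2.643) = 2.991 d.
D_c = (0.143/0.468) × 24.73 × e^(−0.143×2.991) = 0.3056 × 24.73 × 0.6520 = 4.927 mg/L.
Minimum DO = 11.0 − 4.927 = 6.073 mg/L.

t_c ≈ 2.99 d; minimum DO ≈ 6.07 mg/L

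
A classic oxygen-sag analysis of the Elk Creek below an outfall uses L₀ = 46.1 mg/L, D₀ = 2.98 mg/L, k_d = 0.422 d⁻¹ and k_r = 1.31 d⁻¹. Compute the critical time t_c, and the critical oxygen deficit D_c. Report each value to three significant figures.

t_c = [1/(k_r−k_d)] ln[(k_r/k_d)(1 − D₀(k_r−k_d)/(k_d L₀))]
= [1/(1.31−0.422)] ln[(1.31/0.422)(1 − 2.98×0.8880/(0.422×46.1))]
= (1/0.8880) ln[3.104 × 0.8640] = 1.126 × ln(2.682) = 1.126 × 0.9866 = 1.111 d.
L(t_c) = L₀ e^(−k_d t_c) = 46.1 × 0.6257 = 28.85 mg/L, and at the critical point k_r D_c = k_d L, so D_c = (0.422/1.31) × 28.85 = 9.292 mg/L.

t_c ≈ 1.11 d; D_c ≈ 9.29 mg/L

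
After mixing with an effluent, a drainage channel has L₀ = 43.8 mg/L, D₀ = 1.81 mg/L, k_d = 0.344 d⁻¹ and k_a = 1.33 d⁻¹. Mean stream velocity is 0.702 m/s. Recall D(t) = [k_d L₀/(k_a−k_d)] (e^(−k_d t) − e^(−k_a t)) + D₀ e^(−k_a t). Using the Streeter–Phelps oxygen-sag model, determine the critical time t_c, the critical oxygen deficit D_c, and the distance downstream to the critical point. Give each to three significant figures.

t_c ≈ 1.24 d; D_c ≈ 7.39 mg/L; x_c ≈ 75.4 km

With k_a/k_d = 3.866 and 1 − D₀(k_a−k_d)/(k_d L₀) = 0.8816,
t_c = ln(3.866 × 0.8816) / (1.33 − 0.344) = ln(3.408) / 0.9860 = 1.226/0.9860 = 1.244 d.
D_c = (k_d/k_a) L₀ e^(−k_d t_c) = (0.344/1.33) × 43.8 × e^(−0.344×1.244) = 0.2586 × 43.8 × 0.6519 = 7.386 mg/L.
x_c = v t_c = 0.702 m/s × 1.244 d × 86400 s/d = 75430 m ≈ 75.4 km.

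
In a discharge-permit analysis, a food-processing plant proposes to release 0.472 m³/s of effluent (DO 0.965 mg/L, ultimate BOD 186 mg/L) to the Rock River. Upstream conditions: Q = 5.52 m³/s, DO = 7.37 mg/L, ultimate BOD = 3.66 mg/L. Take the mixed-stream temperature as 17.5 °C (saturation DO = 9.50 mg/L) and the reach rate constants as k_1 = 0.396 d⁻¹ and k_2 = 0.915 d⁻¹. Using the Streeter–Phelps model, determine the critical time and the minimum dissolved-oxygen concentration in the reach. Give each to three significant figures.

t_c ≈ 1.20 d; minimum DO ≈ 4.66 mg/L

Mixed DO = (5.52×7.37 + 0.472×0.965)/(5.52+0.472) = 41.14/5.992 = 6.865 mg/L.
Mixed L₀ = (5.52×3.66 + 0.472×186)/(5.992) = 108.0/5.992 = 18.02 mg/L.
Initial deficit D₀ = C_s − DO₀ = 9.50 − 6.865 = 2.635 mg/L.
t_c = (1/0.5190) ln[(0.915/0.396)(1 − 2.635×0.5190/(0.396×18.02))] = 1.927 × ln(1.868) = 1.204 d.
D_c = (0.396/0.915) × 18.02 × e^(−0.396×1.204) = 0.4328 × 18.02 × 0.6208 = 4.842 mg/L.
Minimum DO = 9.50 − 4.842 = 4.658 mg/L.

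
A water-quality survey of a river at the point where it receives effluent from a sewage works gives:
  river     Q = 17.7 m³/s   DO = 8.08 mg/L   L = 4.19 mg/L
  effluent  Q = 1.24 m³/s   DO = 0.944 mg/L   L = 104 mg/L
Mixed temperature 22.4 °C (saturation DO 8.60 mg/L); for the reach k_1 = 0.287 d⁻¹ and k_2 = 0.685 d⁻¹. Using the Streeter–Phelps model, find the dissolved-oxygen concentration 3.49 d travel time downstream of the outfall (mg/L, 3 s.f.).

DO ≈ 6.38 mg/L

Mixed DO = (17.7×8.08 + 1.24×0.944)/(17.7+1.24) = 144.2/18.94 = 7.613 mg/L.
Mixed L₀ = (17.7×4.19 + 1.24×104)/(18.94) = 203.1/18.94 = 10.72 mg/L.
Initial deficit D₀ = C_s − DO₀ = 8.60 − 7.613 = 0.9872 mg/L.
D(3.49) = [0.287×10.72/(0.685−0.287)](e^(−0.287×3.49) − e^(−0.685×3.49)) + 0.9872 e^(−0.685×3.49)
= 7.734 × (0.3673 − 0.09157) + 0.9872 × 0.09157 = 2.223 mg/L.
DO = 8.60 − 2.223 = 6.377 mg/L.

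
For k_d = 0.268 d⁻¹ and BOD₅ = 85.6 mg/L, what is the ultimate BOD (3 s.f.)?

BOD₅ = L₀(1 − e^(−5k_d)) ⇒ L₀ = BOD₅ / (1 − e^(−5×0.268))
= 85.6 / (1 − 0.2618) = 85.6 / 0.7382 = 116.0 mg/L.

L₀ ≈ 116 mg/L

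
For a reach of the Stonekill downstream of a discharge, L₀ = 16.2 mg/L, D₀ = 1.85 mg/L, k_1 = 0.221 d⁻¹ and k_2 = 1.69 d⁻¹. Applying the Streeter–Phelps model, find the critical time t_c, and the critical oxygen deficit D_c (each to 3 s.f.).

t_c = [1/(k_2−k_1)] ln[(k_2/k_1)(1 − D₀(k_2−k_1)/(k_1 L₀))]
= [1/(1.69−0.221)] ln[(1.69/0.221)(1 − 1.85×1.469/(0.221×16.2))]
= (1/1.469) ln[7.647 × 0.2409] = 0.6807 × ln(1.842) = 0.6807 × 0.6110 = 0.4160 d.
D_c = (k_1/k_2) L₀ e^(−k_1 t_c) = (0.221/1.69) × 16.2 × e^(−0.221×0.4160) = 0.1308 × 16.2 × 0.9122 = 1.932 mg/L.

t_c ≈ 0.416 d; D_c ≈ 1.93 mg/L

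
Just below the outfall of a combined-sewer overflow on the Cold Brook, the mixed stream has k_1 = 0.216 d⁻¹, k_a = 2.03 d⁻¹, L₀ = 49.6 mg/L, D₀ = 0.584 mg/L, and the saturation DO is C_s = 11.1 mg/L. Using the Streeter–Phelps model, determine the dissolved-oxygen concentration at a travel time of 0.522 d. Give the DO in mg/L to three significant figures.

DO ≈ 7.67 mg/L

k_1 L₀/(k_a−k_1) = 0.216×49.6/(2.03−0.216) = 10.71/1.814 = 5.906 mg/L.
e^(−k_1 t) = e^(−0.216×0.5220) = 0.8934; e^(−k_a t) = e^(−2.03×0.5220) = 0.3466.
D = 5.906 × (0.8934 − 0.3466) + 0.584 × 0.3466 = 3.229 + 0.2024 = 3.432 mg/L.
DO = C_s − D = 11.1 − 3.432 = 7.668 mg/L.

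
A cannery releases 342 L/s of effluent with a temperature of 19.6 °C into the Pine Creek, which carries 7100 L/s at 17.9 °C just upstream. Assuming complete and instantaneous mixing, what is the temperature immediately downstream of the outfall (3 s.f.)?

Flow-weighted mixing: C = (Q_r C_r + Q_w C_w)/(Q_r + Q_w)
= (7100×17.9 + 342×19.6)/(7100 + 342) = 133800/7442 = 17.98 °C.

18.0 °C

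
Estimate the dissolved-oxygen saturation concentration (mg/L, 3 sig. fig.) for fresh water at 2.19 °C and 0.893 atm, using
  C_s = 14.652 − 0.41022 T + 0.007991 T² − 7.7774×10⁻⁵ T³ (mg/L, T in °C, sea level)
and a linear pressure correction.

At sea level: C_s = 14.652 − 0.41022×2.19 + 0.007991×2.19² − 7.7774×10⁻⁵×2.19³ = 13.79 mg/L.
Pressure correction: C_s' = 13.79 × 0.893 = 12.32 mg/L.

C_s ≈ 12.3 mg/L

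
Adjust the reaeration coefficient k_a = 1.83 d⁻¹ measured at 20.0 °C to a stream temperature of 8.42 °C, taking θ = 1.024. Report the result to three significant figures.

k_a ≈ 1.39 d⁻¹

k_a(T₂) = k_a(T₁) · θ^(T₂−T₁) = 1.83 × 1.024^(8.42−20.0)
= 1.83 × 1.024^-11.6 = 1.83 × 0.7598 = 1.391 d⁻¹.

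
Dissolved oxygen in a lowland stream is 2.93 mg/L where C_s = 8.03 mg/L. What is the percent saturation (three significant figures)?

36.5 % saturation

% saturation = C/C_s × 100 = 2.93/8.03 × 100 = 36.5 %.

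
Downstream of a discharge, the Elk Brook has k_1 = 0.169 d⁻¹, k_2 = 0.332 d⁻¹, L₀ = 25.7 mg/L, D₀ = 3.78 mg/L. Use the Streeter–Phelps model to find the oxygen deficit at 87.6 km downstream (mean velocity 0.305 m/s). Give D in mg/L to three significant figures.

D ≈ 7.61 mg/L

Travel time t = x/v = 87.6 km / (0.305 m/s) = 87600 m / 0.305 m/s = 287200 s = 3.324 d.
k_1 L₀/(k_2−k_1) = 0.169×25.7/(0.332−0.169) = 4.343/0.1630 = 26.65 mg/L.
e^(−k_1 t) = e^(−0.169×3.324) = 0.5702; e^(−k_2 t) = e^(−0.332×3.324) = 0.3317.
D = 26.65 × (0.5702 − 0.3317) + 3.78 × 0.3317 = 6.356 + 1.254 = 7.609 mg/L.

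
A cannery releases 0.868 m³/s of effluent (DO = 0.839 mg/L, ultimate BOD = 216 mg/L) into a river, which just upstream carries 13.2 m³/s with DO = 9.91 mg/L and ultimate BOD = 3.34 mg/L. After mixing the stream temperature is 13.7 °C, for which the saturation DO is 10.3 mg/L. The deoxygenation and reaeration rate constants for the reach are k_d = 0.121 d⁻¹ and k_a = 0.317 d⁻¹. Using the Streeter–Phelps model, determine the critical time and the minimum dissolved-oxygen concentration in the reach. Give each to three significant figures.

t_c ≈ 4.41 d; minimum DO ≈ 6.62 mg/L

Mixed DO = (13.2×9.91 + 0.868×0.839)/(13.2+0.868) = 131.5/14.07 = 9.350 mg/L.
Mixed L₀ = (13.2×3.34 + 0.868×216)/(14.07) = 231.6/14.07 = 16.46 mg/L.
Initial deficit D₀ = C_s − DO₀ = 10.3 − 9.350 = 0.9497 mg/L.
t_c = (1/0.1960) ln[(0.317/0.121)(1 − 0.9497×0.1960/(0.121×16.46))] = 5.102 × ln(2.375) = 4.413 d.
D_c = (0.121/0.317) × 16.46 × e^(−0.121×4.413) = 0.3817 × 16.46 × 0.5863 = 3.684 mg/L.
Minimum DO = 10.3 − 3.684 = 6.616 mg/L.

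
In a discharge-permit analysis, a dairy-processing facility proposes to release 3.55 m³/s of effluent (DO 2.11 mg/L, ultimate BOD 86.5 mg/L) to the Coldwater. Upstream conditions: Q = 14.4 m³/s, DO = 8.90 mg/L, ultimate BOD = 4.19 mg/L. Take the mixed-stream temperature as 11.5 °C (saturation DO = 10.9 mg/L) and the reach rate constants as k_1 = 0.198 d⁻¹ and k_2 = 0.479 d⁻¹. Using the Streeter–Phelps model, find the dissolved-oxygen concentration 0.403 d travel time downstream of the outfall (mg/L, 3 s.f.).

Mixed DO = (14.4×8.90 + 3.55×2.11)/(14.4+3.55) = 135.7/17.95 = 7.557 mg/L.
Mixed L₀ = (14.4×4.19 + 3.55×86.5)/(17.95) = 367.4/17.95 = 20.47 mg/L.
Initial deficit D₀ = C_s − DO₀ = 10.9 − 7.557 = 3.343 mg/L.
D(0.403) = [0.198×20.47/(0.479−0.198)](e^(−0.198×0.403) − e^(−0.479×0.403)) + 3.343 e^(−0.479×0.403)
= 14.42 × (0.9233 − 0.8245) + 3.343 × 0.8245 = 4.182 mg/L.
DO = 10.9 − 4.182 = 6.718 mg/L.

DO ≈ 6.72 mg/L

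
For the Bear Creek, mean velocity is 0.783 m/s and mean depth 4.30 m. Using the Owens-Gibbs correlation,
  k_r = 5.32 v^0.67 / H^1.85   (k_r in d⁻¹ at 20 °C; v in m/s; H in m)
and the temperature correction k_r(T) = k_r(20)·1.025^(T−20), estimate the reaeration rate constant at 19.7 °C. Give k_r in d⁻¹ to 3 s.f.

k_r(20) = 5.32 × 0.783^0.67 / 4.30^1.85 = 5.32 × 0.8488 / 14.86 = 0.3040 d⁻¹.
k_r(19.7) = 0.3040 × 1.025^(19.7−20) = 0.3040 × 0.9926 = 0.3017 d⁻¹.

k_r ≈ 0.302 d⁻¹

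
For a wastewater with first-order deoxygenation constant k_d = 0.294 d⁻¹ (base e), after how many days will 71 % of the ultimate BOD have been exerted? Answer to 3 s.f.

t ≈ 4.21 d

y/L₀ = 1 − e^(−k_d t) = 0.71 ⇒ e^(−k_d t) = 0.290
t = −ln(0.290) / 0.294 = 1.238 / 0.294 = 4.210 d.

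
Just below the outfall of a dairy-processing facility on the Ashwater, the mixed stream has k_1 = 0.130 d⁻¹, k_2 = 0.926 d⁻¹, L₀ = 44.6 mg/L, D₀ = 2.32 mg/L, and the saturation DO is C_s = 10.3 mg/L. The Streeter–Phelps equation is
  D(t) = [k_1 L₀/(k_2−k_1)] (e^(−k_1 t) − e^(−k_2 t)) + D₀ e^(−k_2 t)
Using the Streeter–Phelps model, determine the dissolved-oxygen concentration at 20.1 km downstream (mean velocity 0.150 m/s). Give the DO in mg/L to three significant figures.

DO ≈ 5.53 mg/L

Travel time t = x/v = 20.1 km / (0.150 m/s) = 20100 m / 0.150 m/s = 134000 s = 1.551 d.
k_1 L₀/(k_2−k_1) = 0.130×44.6/(0.926−0.130) = 5.798/0.7960 = 7.284 mg/L.
e^(−k_1 t) = e^(−0.130×1.551) = 0.8174; e^(−k_2 t) = e^(−0.926×1.551) = 0.2378.
D = 7.284 × (0.8174 − 0.2378) + 2.32 × 0.2378 = 4.222 + 0.5518 = 4.773 mg/L.
DO = C_s − D = 10.3 − 4.773 = 5.527 mg/L.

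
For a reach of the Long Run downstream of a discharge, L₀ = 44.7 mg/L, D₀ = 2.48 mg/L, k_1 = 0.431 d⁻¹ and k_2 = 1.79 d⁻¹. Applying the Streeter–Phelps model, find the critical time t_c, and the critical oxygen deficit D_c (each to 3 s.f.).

t_c ≈ 0.906 d; D_c ≈ 7.28 mg/L

t_c = [1/(k_2−k_1)] ln[(k_2/k_1)(1 − D₀(k_2−k_1)/(k_1 L₀))]
= [1/(1.79−0.431)] ln[(1.79/0.431)(1 − 2.48×1.359/(0.431×44.7))]
= (1/1.359) ln[4.153 × 0.8251] = 0.7358 × ln(3.427) = 0.7358 × 1.232 = 0.9062 d.
D_c = (k_1/k_2) L₀ e^(−k_1 t_c) = (0.431/1.79) × 44.7 × e^(−0.431×0.9062) = 0.2408 × 44.7 × 0.6767 = 7.283 mg/L.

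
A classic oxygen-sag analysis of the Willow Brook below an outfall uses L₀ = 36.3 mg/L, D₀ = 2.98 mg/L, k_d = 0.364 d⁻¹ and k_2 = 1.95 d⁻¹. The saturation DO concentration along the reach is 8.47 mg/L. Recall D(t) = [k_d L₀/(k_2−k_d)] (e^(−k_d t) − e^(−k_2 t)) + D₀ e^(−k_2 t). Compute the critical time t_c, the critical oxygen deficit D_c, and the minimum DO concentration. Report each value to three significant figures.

t_c ≈ 0.779 d; D_c ≈ 5.10 mg/L; min DO ≈ 3.37 mg/L

With k_2/k_d = 5.357 and 1 − D₀(k_2−k_d)/(k_d L₀) = 0.6423,
t_c = ln(5.357 × 0.6423) / (1.95 − 0.364) = ln(3.441) / 1.586 = 1.236/1.586 = 0.7792 d.
L(t_c) = L₀ e^(−k_d t_c) = 36.3 × 0.7531 = 27.34 mg/L, and at the critical point k_2 D_c = k_d L, so D_c = (0.364/1.95) × 27.34 = 5.103 mg/L.
Minimum DO = C_s − D_c = 8.47 − 5.103 = 3.367 mg/L.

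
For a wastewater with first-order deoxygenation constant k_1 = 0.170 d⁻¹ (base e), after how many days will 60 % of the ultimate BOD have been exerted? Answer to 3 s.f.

t ≈ 5.39 d

y/L₀ = 1 − e^(−k_1 t) = 0.60 ⇒ e^(−k_1 t) = 0.400
t = −ln(0.400) / 0.170 = 0.9163 / 0.170 = 5.390 d.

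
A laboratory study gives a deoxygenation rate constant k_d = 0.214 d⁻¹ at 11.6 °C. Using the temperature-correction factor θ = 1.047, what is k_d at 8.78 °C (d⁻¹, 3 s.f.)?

k_d ≈ 0.188 d⁻¹

k_d(T₂) = k_d(T₁) · θ^(T₂−T₁) = 0.214 × 1.047^(8.78−11.6)
= 0.214 × 1.047^-2.82 = 0.214 × 0.8785 = 0.1880 d⁻¹.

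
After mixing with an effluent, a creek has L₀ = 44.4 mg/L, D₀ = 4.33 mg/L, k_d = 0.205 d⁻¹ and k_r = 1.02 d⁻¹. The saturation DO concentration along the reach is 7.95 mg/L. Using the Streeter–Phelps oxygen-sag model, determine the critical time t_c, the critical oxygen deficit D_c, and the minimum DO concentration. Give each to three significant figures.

With k_r/k_d = 4.976 and 1 − D₀(k_r−k_d)/(k_d L₀) = 0.6123,
t_c = ln(4.976 × 0.6123) / (1.02 − 0.205) = ln(3.047) / 0.8150 = 1.114/0.8150 = 1.367 d.
D_c = (k_d/k_r) L₀ e^(−k_d t_c) = (0.205/1.02) × 44.4 × e^(−0.205×1.367) = 0.2010 × 44.4 × 0.7556 = 6.743 mg/L.
Minimum DO = C_s − D_c = 7.95 − 6.743 = 1.207 mg/L.

t_c ≈ 1.37 d; D_c ≈ 6.74 mg/L; min DO ≈ 1.21 mg/L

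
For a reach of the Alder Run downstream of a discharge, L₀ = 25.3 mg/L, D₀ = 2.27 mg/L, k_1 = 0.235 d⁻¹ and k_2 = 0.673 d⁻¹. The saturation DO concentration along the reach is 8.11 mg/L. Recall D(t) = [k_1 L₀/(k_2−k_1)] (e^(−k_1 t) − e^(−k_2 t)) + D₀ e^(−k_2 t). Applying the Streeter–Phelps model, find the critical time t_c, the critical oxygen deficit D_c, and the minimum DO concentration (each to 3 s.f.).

With k_2/k_1 = 2.864 and 1 − D₀(k_2−k_1)/(k_1 L₀) = 0.8328,
t_c = ln(2.864 × 0.8328) / (0.673 − 0.235) = ln(2.385) / 0.4380 = 0.8692/0.4380 = 1.984 d.
D_c = (k_1/k_2) L₀ e^(−k_1 t_c) = (0.235/0.673) × 25.3 × e^(−0.235×1.984) = 0.3492 × 25.3 × 0.6273 = 5.542 mg/L.
Minimum DO = C_s − D_c = 8.11 − 5.542 = 2.568 mg/L.

t_c ≈ 1.98 d; D_c ≈ 5.54 mg/L; min DO ≈ 2.57 mg/L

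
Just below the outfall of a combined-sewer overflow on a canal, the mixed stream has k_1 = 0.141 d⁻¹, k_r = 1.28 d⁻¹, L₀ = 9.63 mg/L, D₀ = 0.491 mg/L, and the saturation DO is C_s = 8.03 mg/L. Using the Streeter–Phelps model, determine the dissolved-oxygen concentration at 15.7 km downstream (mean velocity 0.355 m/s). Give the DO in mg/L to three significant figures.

Travel time t = x/v = 15.7 km / (0.355 m/s) = 15700 m / 0.355 m/s = 44230 s = 0.5119 d.
k_1 L₀/(k_r−k_1) = 0.141×9.63/(1.28−0.141) = 1.358/1.139 = 1.192 mg/L.
e^(−k_1 t) = e^(−0.141×0.5119) = 0.9304; e^(−k_r t) = e^(−1.28×0.5119) = 0.5193.
D = 1.192 × (0.9304 − 0.5193) + 0.491 × 0.5193 = 0.4900 + 0.2550 = 0.7450 mg/L.
DO = C_s − D = 8.03 − 0.7450 = 7.285 mg/L.

DO ≈ 7.29 mg/L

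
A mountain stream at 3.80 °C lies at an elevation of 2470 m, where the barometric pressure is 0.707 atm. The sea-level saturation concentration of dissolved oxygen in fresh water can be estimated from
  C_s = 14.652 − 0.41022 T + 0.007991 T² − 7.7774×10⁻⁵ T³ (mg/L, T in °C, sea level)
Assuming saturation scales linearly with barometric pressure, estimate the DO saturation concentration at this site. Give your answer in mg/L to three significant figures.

At sea level: C_s = 14.652 − 0.41022×3.80 + 0.007991×3.80² − 7.7774×10⁻⁵×3.80³ = 13.20 mg/L.
Pressure correction: C_s' = 13.20 × 0.707 = 9.335 mg/L.

C_s ≈ 9.34 mg/L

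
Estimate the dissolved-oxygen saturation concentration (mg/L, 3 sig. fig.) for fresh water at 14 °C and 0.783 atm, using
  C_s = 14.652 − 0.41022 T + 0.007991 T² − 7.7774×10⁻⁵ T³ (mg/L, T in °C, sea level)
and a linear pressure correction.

C_s ≈ 8.03 mg/L

At sea level: C_s = 14.652 − 0.41022×14 + 0.007991×14² − 7.7774×10⁻⁵×14³ = 10.26 mg/L.
Pressure correction: C_s' = 10.26 × 0.783 = 8.035 mg/L.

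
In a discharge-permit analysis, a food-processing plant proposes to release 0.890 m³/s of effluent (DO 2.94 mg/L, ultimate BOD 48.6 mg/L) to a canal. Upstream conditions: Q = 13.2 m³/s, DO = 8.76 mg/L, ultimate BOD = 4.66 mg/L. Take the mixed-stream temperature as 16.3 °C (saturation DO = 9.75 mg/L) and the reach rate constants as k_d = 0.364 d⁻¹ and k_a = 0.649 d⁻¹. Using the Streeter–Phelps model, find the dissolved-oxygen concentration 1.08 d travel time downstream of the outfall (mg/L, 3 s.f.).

Mixed DO = (13.2×8.76 + 0.890×2.94)/(13.2+0.890) = 118.2/14.09 = 8.392 mg/L.
Mixed L₀ = (13.2×4.66 + 0.890×48.6)/(14.09) = 104.8/14.09 = 7.435 mg/L.
Initial deficit D₀ = C_s − DO₀ = 9.75 − 8.392 = 1.358 mg/L.
D(1.08) = [0.364×7.435/(0.649−0.364)](e^(−0.364×1.08) − e^(−0.649×1.08)) + 1.358 e^(−0.649×1.08)
= 9.497 × (0.6749 − 0.4961) + 1.358 × 0.4961 = 2.372 mg/L.
DO = 9.75 − 2.372 = 7.378 mg/L.

DO ≈ 7.38 mg/L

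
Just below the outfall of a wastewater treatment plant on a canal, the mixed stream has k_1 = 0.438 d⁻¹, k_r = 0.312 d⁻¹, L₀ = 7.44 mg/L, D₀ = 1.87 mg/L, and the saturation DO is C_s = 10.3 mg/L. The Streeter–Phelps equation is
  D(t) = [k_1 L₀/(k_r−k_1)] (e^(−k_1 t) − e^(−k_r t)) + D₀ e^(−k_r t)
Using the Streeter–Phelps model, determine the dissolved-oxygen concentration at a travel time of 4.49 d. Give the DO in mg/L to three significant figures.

DO ≈ 7.09 mg/L

k_1 L₀/(k_r−k_1) = 0.438×7.44/(0.312−0.438) = 3.259/-0.1260 = -25.86 mg/L.
e^(−k_1 t) = e^(−0.438×4.490) = 0.1399; e^(−k_r t) = e^(−0.312×4.490) = 0.2464.
D = -25.86 × (0.1399 − 0.2464) + 1.87 × 0.2464 = 2.753 + 0.4607 = 3.214 mg/L.
DO = C_s − D = 10.3 − 3.214 = 7.086 mg/L.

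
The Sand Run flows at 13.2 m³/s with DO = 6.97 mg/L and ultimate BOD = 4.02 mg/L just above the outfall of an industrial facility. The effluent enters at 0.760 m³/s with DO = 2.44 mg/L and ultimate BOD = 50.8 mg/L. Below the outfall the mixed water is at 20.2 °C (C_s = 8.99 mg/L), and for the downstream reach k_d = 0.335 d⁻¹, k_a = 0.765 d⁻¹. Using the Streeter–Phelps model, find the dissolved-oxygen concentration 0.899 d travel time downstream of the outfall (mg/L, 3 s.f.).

DO ≈ 6.64 mg/L

Mixed DO = (13.2×6.97 + 0.760×2.44)/(13.2+0.760) = 93.86/13.96 = 6.723 mg/L.
Mixed L₀ = (13.2×4.02 + 0.760×50.8)/(13.96) = 91.67/13.96 = 6.567 mg/L.
Initial deficit D₀ = C_s − DO₀ = 8.99 − 6.723 = 2.267 mg/L.
D(0.899) = [0.335×6.567/(0.765−0.335)](e^(−0.335×0.899) − e^(−0.765×0.899)) + 2.267 e^(−0.765×0.899)
= 5.116 × (0.7400 − 0.5027) + 2.267 × 0.5027 = 2.353 mg/L.
DO = 8.99 − 2.353 = 6.637 mg/L.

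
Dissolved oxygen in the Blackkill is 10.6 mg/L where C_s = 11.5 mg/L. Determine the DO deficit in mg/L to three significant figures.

D ≈ 0.900 mg/L

D = C_s − C = 11.5 − 10.6 = 0.900 mg/L.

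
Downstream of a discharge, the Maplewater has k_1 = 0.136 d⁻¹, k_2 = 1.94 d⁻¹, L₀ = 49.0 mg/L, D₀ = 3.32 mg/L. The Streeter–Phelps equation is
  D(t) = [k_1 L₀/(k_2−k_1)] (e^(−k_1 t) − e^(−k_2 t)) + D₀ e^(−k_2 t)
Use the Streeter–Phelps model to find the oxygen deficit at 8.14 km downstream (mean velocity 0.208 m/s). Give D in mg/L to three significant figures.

D ≈ 3.32 mg/L

Travel time t = x/v = 8.14 km / (0.208 m/s) = 8140 m / 0.208 m/s = 39130 s = 0.4529 d.
k_1 L₀/(k_2−k_1) = 0.136×49.0/(1.94−0.136) = 6.664/1.804 = 3.694 mg/L.
e^(−k_1 t) = e^(−0.136×0.4529) = 0.9403; e^(−k_2 t) = e^(−1.94×0.4529) = 0.4153.
D = 3.694 × (0.9403 − 0.4153) + 3.32 × 0.4153 = 1.939 + 1.379 = 3.318 mg/L.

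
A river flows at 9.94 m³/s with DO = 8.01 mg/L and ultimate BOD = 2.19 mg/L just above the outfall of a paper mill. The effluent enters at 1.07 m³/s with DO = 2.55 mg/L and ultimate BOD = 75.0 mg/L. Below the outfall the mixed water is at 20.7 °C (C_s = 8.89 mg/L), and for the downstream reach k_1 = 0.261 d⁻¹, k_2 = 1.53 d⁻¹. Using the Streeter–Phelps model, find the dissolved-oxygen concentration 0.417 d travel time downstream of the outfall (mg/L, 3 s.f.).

Mixed DO = (9.94×8.01 + 1.07×2.55)/(9.94+1.07) = 82.35/11.01 = 7.479 mg/L.
Mixed L₀ = (9.94×2.19 + 1.07×75.0)/(11.01) = 102.0/11.01 = 9.266 mg/L.
Initial deficit D₀ = C_s − DO₀ = 8.89 − 7.479 = 1.411 mg/L.
D(0.417) = [0.261×9.266/(1.53−0.261)](e^(−0.261×0.417) − e^(−1.53×0.417)) + 1.411 e^(−1.53×0.417)
= 1.906 × (0.8969 − 0.5283) + 1.411 × 0.5283 = 1.448 mg/L.
DO = 8.89 − 1.448 = 7.442 mg/L.

DO ≈ 7.44 mg/L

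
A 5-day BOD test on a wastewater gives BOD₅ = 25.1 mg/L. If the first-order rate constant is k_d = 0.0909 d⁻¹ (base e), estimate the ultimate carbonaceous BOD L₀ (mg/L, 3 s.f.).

BOD₅ = L₀(1 − e^(−5k_d)) ⇒ L₀ = BOD₅ / (1 − e^(−5×0.0909))
= 25.1 / (1 − 0.6348) = 25.1 / 0.3652 = 68.72 mg/L.

L₀ ≈ 68.7 mg/L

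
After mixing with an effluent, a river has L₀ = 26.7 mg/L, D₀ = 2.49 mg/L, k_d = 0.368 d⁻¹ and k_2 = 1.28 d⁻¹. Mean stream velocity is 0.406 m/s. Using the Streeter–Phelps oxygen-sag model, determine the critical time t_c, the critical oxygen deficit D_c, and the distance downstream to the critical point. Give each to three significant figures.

t_c = [1/(k_2−k_d)] ln[(k_2/k_d)(1 − D₀(k_2−k_d)/(k_d L₀))]
= [1/(1.28−0.368)] ln[(1.28/0.368)(1 − 2.49×0.9120/(0.368×26.7))]
= (1/0.9120) ln[3.478 × 0.7689] = 1.096 × ln(2.674) = 1.096 × 0.9837 = 1.079 d.
L(t_c) = L₀ e^(−k_d t_c) = 26.7 × 0.6724 = 17.95 mg/L, and at the critical point k_2 D_c = k_d L, so D_c = (0.368/1.28) × 17.95 = 5.161 mg/L.
x_c = v t_c = 0.406 m/s × 1.079 d × 86400 s/d = 37840 m ≈ 37.8 km.

t_c ≈ 1.08 d; D_c ≈ 5.16 mg/L; x_c ≈ 37.8 km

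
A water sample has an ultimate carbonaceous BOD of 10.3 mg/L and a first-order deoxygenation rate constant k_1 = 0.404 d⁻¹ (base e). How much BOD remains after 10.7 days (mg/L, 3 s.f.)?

L_t = L₀ e^(−k_1 t) = 10.3 × e^(−0.404×10.7) = 10.3 × 0.01326 = 0.1366 mg/L.

L ≈ 0.137 mg/L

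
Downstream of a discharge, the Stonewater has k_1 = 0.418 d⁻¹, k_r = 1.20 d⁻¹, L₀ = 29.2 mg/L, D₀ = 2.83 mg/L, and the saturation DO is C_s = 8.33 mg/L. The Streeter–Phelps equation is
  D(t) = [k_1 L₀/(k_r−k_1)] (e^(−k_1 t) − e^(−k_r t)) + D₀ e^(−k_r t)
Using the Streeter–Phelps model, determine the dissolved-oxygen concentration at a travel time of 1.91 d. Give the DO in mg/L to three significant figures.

k_1 L₀/(k_r−k_1) = 0.418×29.2/(1.20−0.418) = 12.21/0.7820 = 15.61 mg/L.
e^(−k_1 t) = e^(−0.418×1.910) = 0.4501; e^(−k_r t) = e^(−1.20×1.910) = 0.1011.
D = 15.61 × (0.4501 − 0.1011) + 2.83 × 0.1011 = 5.447 + 0.2860 = 5.733 mg/L.
DO = C_s − D = 8.33 − 5.733 = 2.597 mg/L.

DO ≈ 2.60 mg/L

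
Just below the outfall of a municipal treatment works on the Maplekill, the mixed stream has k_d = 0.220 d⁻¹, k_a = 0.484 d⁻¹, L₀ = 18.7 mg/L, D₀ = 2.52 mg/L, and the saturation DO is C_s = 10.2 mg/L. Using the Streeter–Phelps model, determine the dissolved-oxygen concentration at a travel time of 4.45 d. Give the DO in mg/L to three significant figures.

DO ≈ 5.86 mg/L

k_d L₀/(k_a−k_d) = 0.220×18.7/(0.484−0.220) = 4.114/0.2640 = 15.58 mg/L.
e^(−k_d t) = e^(−0.220×4.450) = 0.3757; e^(−k_a t) = e^(−0.484×4.450) = 0.1160.
D = 15.58 × (0.3757 − 0.1160) + 2.52 × 0.1160 = 4.046 + 0.2924 = 4.339 mg/L.
DO = C_s − D = 10.2 − 4.339 = 5.861 mg/L.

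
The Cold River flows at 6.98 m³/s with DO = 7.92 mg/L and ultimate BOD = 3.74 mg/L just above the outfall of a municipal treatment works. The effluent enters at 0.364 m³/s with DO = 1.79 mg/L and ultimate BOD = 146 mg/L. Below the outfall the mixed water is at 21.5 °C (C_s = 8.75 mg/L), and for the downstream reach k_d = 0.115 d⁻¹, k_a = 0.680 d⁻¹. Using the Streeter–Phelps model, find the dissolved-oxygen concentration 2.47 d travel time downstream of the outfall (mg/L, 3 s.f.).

Mixed DO = (6.98×7.92 + 0.364×1.79)/(6.98+0.364) = 55.93/7.344 = 7.616 mg/L.
Mixed L₀ = (6.98×3.74 + 0.364×146)/(7.344) = 79.25/7.344 = 10.79 mg/L.
Initial deficit D₀ = C_s − DO₀ = 8.75 − 7.616 = 1.134 mg/L.
D(2.47) = [0.115×10.79/(0.680−0.115)](e^(−0.115×2.47) − e^(−0.680×2.47)) + 1.134 e^(−0.680×2.47)
= 2.196 × (0.7527 − 0.1864) + 1.134 × 0.1864 = 1.455 mg/L.
DO = 8.75 − 1.455 = 7.295 mg/L.

DO ≈ 7.29 mg/L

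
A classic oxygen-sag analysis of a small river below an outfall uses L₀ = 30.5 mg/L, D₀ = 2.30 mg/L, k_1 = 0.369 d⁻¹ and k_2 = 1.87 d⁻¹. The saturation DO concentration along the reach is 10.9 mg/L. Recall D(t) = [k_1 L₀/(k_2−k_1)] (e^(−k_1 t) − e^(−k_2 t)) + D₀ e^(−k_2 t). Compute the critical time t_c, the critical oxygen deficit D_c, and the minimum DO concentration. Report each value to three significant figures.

t_c ≈ 0.837 d; D_c ≈ 4.42 mg/L; min DO ≈ 6.48 mg/L

With k_2/k_1 = 5.068 and 1 − D₀(k_2−k_1)/(k_1 L₀) = 0.6933,
t_c = ln(5.068 × 0.6933) / (1.87 − 0.369) = ln(3.513) / 1.501 = 1.257/1.501 = 0.8371 d.
D_c = (k_1/k_2) L₀ e^(−k_1 t_c) = (0.369/1.87) × 30.5 × e^(−0.369×0.8371) = 0.1973 × 30.5 × 0.7343 = 4.419 mg/L.
Minimum DO = C_s − D_c = 10.9 − 4.419 = 6.481 mg/L.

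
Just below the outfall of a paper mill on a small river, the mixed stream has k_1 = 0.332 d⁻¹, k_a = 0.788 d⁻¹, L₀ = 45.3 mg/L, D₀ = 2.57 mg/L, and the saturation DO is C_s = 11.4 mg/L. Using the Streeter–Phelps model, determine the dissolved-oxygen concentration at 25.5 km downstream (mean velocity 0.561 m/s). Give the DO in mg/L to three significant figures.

DO ≈ 3.79 mg/L

Travel time t = x/v = 25.5 km / (0.561 m/s) = 25500 m / 0.561 m/s = 45450 s = 0.5261 d.
k_1 L₀/(k_a−k_1) = 0.332×45.3/(0.788−0.332) = 15.04/0.4560 = 32.98 mg/L.
e^(−k_1 t) = e^(−0.332×0.5261) = 0.8397; e^(−k_a t) = e^(−0.788×0.5261) = 0.6606.
D = 32.98 × (0.8397 − 0.6606) + 2.57 × 0.6606 = 5.907 + 1.698 = 7.605 mg/L.
DO = C_s − D = 11.4 − 7.605 = 3.795 mg/L.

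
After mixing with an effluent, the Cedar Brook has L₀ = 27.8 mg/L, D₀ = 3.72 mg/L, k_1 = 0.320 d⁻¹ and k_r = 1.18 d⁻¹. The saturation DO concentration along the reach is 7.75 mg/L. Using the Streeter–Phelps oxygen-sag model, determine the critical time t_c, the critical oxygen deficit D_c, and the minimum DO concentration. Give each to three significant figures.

t_c ≈ 0.999 d; D_c ≈ 5.48 mg/L; min DO ≈ 2.27 mg/L

At the critical point dD/dt = 0, so k_1 L₀ e^(−k_1 t) = k_r D. Substituting D(t) from the Streeter–Phelps equation and solving for t gives
t_c = ln[(k_r/k_1)(1 − D₀(k_r−k_1)/(k_1 L₀))] / (k_r−k_1).
Here k_r−k_1 = 0.8600 d⁻¹ and 1 − D₀(k_r−k_1)/(k_1 L₀) = 1 − 3.72×0.8600/(0.320×27.8) = 0.6404, so
t_c = ln(3.687 × 0.6404) / 0.8600 = 0.8593 / 0.8600 = 0.9991 d.
D_c = (k_1/k_r) L₀ e^(−k_1 t_c) = (0.320/1.18) × 27.8 × e^(−0.320×0.9991) = 0.2712 × 27.8 × 0.7264 = 5.476 mg/L.
Minimum DO = C_s − D_c = 7.75 − 5.476 = 2.274 mg/L.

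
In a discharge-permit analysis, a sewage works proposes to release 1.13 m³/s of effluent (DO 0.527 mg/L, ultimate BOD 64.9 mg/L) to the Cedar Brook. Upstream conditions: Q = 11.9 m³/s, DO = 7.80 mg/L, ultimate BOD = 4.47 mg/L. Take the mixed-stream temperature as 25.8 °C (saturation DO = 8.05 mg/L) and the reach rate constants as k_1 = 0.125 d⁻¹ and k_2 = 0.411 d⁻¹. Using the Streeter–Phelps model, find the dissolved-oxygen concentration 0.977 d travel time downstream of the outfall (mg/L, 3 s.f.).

DO ≈ 6.54 mg/L

Mixed DO = (11.9×7.80 + 1.13×0.527)/(11.9+1.13) = 93.42/13.03 = 7.169 mg/L.
Mixed L₀ = (11.9×4.47 + 1.13×64.9)/(13.03) = 126.5/13.03 = 9.711 mg/L.
Initial deficit D₀ = C_s − DO₀ = 8.05 − 7.169 = 0.8807 mg/L.
D(0.977) = [0.125×9.711/(0.411−0.125)](e^(−0.125×0.977) − e^(−0.411×0.977)) + 0.8807 e^(−0.411×0.977)
= 4.244 × (0.8850 − 0.6693) + 0.8807 × 0.6693 = 1.505 mg/L.
DO = 8.05 − 1.505 = 6.545 mg/L.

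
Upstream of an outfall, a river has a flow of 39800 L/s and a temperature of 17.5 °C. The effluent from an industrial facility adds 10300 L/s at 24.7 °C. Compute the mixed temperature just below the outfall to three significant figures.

Flow-weighted mixing: C = (Q_r C_r + Q_w C_w)/(Q_r + Q_w)
= (39800×17.5 + 10300×24.7)/(39800 + 10300) = 950900/50100 = 18.98 °C.

19.0 °C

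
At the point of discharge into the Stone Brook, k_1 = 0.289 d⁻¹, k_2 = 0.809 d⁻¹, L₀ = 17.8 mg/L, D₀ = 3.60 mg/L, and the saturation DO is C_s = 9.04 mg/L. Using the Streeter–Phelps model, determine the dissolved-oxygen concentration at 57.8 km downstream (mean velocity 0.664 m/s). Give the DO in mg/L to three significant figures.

Travel time t = x/v = 57.8 km / (0.664 m/s) = 57800 m / 0.664 m/s = 87050 s = 1.008 d.
k_1 L₀/(k_2−k_1) = 0.289×17.8/(0.809−0.289) = 5.144/0.5200 = 9.893 mg/L.
e^(−k_1 t) = e^(−0.289×1.008) = 0.7474; e^(−k_2 t) = e^(−0.809×1.008) = 0.4426.
D = 9.893 × (0.7474 − 0.4426) + 3.60 × 0.4426 = 3.015 + 1.593 = 4.608 mg/L.
DO = C_s − D = 9.04 − 4.608 = 4.432 mg/L.

DO ≈ 4.43 mg/L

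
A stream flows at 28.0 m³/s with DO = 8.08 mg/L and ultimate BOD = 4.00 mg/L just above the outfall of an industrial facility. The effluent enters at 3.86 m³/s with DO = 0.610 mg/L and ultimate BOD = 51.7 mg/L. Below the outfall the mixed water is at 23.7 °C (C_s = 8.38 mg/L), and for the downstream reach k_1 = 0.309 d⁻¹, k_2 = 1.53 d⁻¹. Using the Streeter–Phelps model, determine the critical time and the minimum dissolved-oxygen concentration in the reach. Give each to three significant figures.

Mixed DO = (28.0×8.08 + 3.86×0.610)/(28.0+3.86) = 228.6/31.86 = 7.175 mg/L.
Mixed L₀ = (28.0×4.00 + 3.86×51.7)/(31.86) = 311.6/31.86 = 9.779 mg/L.
Initial deficit D₀ = C_s − DO₀ = 8.38 − 7.175 = 1.205 mg/L.
t_c = (1/1.221) ln[(1.53/0.309)(1 − 1.205×1.221/(0.309×9.779))] = 0.8190 × ln(2.541) = 0.7636 d.
D_c = (0.309/1.53) × 9.779 × e^(−0.309×0.7636) = 0.2020 × 9.779 × 0.7898 = 1.560 mg/L.
Minimum DO = 8.38 − 1.560 = 6.820 mg/L.

t_c ≈ 0.764 d; minimum DO ≈ 6.82 mg/L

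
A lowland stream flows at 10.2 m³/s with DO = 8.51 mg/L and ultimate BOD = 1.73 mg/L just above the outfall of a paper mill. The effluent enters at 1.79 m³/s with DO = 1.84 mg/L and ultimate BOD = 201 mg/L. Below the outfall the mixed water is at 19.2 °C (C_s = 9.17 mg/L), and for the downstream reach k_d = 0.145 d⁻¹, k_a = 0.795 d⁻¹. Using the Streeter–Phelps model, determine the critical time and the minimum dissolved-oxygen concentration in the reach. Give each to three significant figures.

Mixed DO = (10.2×8.51 + 1.79×1.84)/(10.2+1.79) = 90.10/11.99 = 7.514 mg/L.
Mixed L₀ = (10.2×1.73 + 1.79×201)/(11.99) = 377.4/11.99 = 31.48 mg/L.
Initial deficit D₀ = C_s − DO₀ = 9.17 − 7.514 = 1.656 mg/L.
t_c = (1/0.6500) ln[(0.795/0.145)(1 − 1.656×0.6500/(0.145×31.48))] = 1.538 × ln(4.190) = 2.204 d.
D_c = (0.145/0.795) × 31.48 × e^(−0.145×2.204) = 0.1824 × 31.48 × 0.7264 = 4.171 mg/L.
Minimum DO = 9.17 − 4.171 = 4.999 mg/L.

t_c ≈ 2.20 d; minimum DO ≈ 5.00 mg/L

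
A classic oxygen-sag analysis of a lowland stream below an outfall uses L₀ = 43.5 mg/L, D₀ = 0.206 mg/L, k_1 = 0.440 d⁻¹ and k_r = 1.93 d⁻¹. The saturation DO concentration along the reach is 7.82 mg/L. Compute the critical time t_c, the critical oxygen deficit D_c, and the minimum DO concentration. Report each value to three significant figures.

t_c ≈ 0.981 d; D_c ≈ 6.44 mg/L; min DO ≈ 1.38 mg/L

t_c = [1/(k_r−k_1)] ln[(k_r/k_1)(1 − D₀(k_r−k_1)/(k_1 L₀))]
= [1/(1.93−0.440)] ln[(1.93/0.440)(1 − 0.206×1.490/(0.440×43.5))]
= (1/1.490) ln[4.386 × 0.9840] = 0.6711 × ln(4.316) = 0.6711 × 1.462 = 0.9814 d.
L(t_c) = L₀ e^(−k_1 t_c) = 43.5 × 0.6493 = 28.25 mg/L, and at the critical point k_r D_c = k_1 L, so D_c = (0.440/1.93) × 28.25 = 6.439 mg/L.
Minimum DO = C_s − D_c = 7.82 − 6.439 = 1.381 mg/L.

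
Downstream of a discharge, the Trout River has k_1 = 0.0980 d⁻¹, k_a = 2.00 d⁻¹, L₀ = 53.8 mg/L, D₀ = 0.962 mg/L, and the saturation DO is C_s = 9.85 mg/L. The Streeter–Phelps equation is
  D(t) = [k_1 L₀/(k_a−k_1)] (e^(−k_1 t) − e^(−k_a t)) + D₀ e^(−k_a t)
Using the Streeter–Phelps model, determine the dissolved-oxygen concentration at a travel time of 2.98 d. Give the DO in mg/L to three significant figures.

DO ≈ 7.78 mg/L

k_1 L₀/(k_a−k_1) = 0.0980×53.8/(2.00−0.0980) = 5.272/1.902 = 2.772 mg/L.
e^(−k_1 t) = e^(−0.0980×2.980) = 0.7467; e^(−k_a t) = e^(−2.00×2.980) = 0.002580.
D = 2.772 × (0.7467 − 0.002580) + 0.962 × 0.002580 = 2.063 + 0.002482 = 2.065 mg/L.
DO = C_s − D = 9.85 − 2.065 = 7.785 mg/L.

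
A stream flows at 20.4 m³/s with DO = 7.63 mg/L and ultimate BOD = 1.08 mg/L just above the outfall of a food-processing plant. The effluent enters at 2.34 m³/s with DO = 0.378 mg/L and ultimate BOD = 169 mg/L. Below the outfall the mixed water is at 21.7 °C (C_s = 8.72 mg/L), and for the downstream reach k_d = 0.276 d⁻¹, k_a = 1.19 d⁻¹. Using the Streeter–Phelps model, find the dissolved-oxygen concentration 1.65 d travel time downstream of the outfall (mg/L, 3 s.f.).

DO ≈ 5.72 mg/L

Mixed DO = (20.4×7.63 + 2.34×0.378)/(20.4+2.34) = 156.5/22.74 = 6.884 mg/L.
Mixed L₀ = (20.4×1.08 + 2.34×169)/(22.74) = 417.5/22.74 = 18.36 mg/L.
Initial deficit D₀ = C_s − DO₀ = 8.72 − 6.884 = 1.836 mg/L.
D(1.65) = [0.276×18.36/(1.19−0.276)](e^(−0.276×1.65) − e^(−1.19×1.65)) + 1.836 e^(−1.19×1.65)
= 5.544 × (0.6342 − 0.1404) + 1.836 × 0.1404 = 2.996 mg/L.
DO = 8.72 − 2.996 = 5.724 mg/L.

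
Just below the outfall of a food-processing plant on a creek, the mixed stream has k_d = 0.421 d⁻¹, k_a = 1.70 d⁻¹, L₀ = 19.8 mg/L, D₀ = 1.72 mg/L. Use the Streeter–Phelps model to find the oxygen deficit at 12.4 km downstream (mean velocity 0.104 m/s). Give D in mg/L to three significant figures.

D ≈ 3.19 mg/L

Travel time t = x/v = 12.4 km / (0.104 m/s) = 12400 m / 0.104 m/s = 119200 s = 1.380 d.
k_d L₀/(k_a−k_d) = 0.421×19.8/(1.70−0.421) = 8.336/1.279 = 6.517 mg/L.
e^(−k_d t) = e^(−0.421×1.380) = 0.5594; e^(−k_a t) = e^(−1.70×1.380) = 0.09575.
D = 6.517 × (0.5594 − 0.09575) + 1.72 × 0.09575 = 3.021 + 0.1647 = 3.186 mg/L.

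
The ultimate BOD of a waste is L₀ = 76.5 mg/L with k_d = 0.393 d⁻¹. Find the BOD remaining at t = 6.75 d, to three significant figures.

L_t = L₀ e^(−k_d t) = 76.5 × e^(−0.393×6.75) = 76.5 × 0.07046 = 5.390 mg/L.

L ≈ 5.39 mg/L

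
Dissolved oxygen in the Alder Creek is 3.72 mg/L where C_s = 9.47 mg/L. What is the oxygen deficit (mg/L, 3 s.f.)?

D ≈ 5.75 mg/L

D = C_s − C = 9.47 − 3.72 = 5.75 mg/L.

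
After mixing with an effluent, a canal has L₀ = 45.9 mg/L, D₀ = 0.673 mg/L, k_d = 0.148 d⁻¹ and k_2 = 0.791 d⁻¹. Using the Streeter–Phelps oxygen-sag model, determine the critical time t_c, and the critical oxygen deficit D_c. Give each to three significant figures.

t_c ≈ 2.50 d; D_c ≈ 5.93 mg/L

With k_2/k_d = 5.345 and 1 − D₀(k_2−k_d)/(k_d L₀) = 0.9363,
t_c = ln(5.345 × 0.9363) / (0.791 − 0.148) = ln(5.004) / 0.6430 = 1.610/0.6430 = 2.504 d.
D_c = (k_d/k_2) L₀ e^(−k_d t_c) = (0.148/0.791) × 45.9 × e^(−0.148×2.504) = 0.1871 × 45.9 × 0.6903 = 5.928 mg/L.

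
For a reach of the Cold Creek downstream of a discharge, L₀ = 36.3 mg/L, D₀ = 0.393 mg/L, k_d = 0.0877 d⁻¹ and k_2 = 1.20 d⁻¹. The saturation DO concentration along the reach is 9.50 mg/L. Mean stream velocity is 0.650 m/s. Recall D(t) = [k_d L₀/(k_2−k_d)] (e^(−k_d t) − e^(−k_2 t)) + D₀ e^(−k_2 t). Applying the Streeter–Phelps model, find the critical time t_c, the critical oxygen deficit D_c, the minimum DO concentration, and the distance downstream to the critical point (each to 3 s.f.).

With k_2/k_d = 13.68 and 1 − D₀(k_2−k_d)/(k_d L₀) = 0.8627,
t_c = ln(13.68 × 0.8627) / (1.20 − 0.0877) = ln(11.80) / 1.112 = 2.468/1.112 = 2.219 d.
D_c = (k_d/k_2) L₀ e^(−k_d t_c) = (0.0877/1.20) × 36.3 × e^(−0.0877×2.219) = 0.07308 × 36.3 × 0.8231 = 2.184 mg/L.
Minimum DO = C_s − D_c = 9.50 − 2.184 = 7.316 mg/L.
x_c = v t_c = 0.650 m/s × 2.219 d × 86400 s/d = 124600 m ≈ 125 km.

t_c ≈ 2.22 d; D_c ≈ 2.18 mg/L; min DO ≈ 7.32 mg/L; x_c ≈ 125 km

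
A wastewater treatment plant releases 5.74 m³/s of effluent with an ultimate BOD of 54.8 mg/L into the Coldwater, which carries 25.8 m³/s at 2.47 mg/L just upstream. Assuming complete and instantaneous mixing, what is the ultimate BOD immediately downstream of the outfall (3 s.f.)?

Flow-weighted mixing: C = (Q_r C_r + Q_w C_w)/(Q_r + Q_w)
= (25.8×2.47 + 5.74×54.8)/(25.8 + 5.74) = 378.3/31.54 = 11.99 mg/L.

12.0 mg/L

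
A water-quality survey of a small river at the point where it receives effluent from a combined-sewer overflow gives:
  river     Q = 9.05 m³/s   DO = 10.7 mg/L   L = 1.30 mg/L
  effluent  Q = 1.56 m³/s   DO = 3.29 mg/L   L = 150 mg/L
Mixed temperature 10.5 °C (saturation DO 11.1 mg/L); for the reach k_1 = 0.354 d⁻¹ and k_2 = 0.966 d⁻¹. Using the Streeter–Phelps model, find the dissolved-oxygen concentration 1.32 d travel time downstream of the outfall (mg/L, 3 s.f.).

Mixed DO = (9.05×10.7 + 1.56×3.29)/(9.05+1.56) = 102.0/10.61 = 9.610 mg/L.
Mixed L₀ = (9.05×1.30 + 1.56×150)/(10.61) = 245.8/10.61 = 23.16 mg/L.
Initial deficit D₀ = C_s − DO₀ = 11.1 − 9.610 = 1.490 mg/L.
D(1.32) = [0.354×23.16/(0.966−0.354)](e^(−0.354×1.32) − e^(−0.966×1.32)) + 1.490 e^(−0.966×1.32)
= 13.40 × (0.6267 − 0.2794) + 1.490 × 0.2794 = 5.070 mg/L.
DO = 11.1 − 5.070 = 6.030 mg/L.

DO ≈ 6.03 mg/L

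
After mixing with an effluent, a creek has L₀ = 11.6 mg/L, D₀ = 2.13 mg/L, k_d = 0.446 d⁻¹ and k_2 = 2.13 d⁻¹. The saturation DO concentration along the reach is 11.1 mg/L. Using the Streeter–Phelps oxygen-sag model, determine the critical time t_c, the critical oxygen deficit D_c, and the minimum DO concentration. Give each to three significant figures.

With k_2/k_d = 4.776 and 1 − D₀(k_2−k_d)/(k_d L₀) = 0.3067,
t_c = ln(4.776 × 0.3067) / (2.13 − 0.446) = ln(1.465) / 1.684 = 0.3816/1.684 = 0.2266 d.
D_c = (k_d/k_2) L₀ e^(−k_d t_c) = (0.446/2.13) × 11.6 × e^(−0.446×0.2266) = 0.2094 × 11.6 × 0.9039 = 2.195 mg/L.
Minimum DO = C_s − D_c = 11.1 − 2.195 = 8.905 mg/L.

t_c ≈ 0.227 d; D_c ≈ 2.20 mg/L; min DO ≈ 8.90 mg/L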